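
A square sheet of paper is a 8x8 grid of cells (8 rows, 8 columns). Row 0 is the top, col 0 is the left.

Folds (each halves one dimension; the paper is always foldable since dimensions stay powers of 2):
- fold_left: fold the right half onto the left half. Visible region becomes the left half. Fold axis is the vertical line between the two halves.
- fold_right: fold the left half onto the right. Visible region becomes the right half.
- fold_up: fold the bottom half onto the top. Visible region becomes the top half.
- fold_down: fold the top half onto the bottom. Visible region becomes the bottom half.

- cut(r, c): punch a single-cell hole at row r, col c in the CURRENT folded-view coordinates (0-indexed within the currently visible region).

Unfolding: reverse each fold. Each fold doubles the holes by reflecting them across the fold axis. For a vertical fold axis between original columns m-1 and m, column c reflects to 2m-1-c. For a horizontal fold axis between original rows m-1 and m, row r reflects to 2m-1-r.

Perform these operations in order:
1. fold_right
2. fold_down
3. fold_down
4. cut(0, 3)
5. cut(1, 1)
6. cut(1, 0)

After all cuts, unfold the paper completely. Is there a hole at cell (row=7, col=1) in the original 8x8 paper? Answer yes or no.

Answer: no

Derivation:
Op 1 fold_right: fold axis v@4; visible region now rows[0,8) x cols[4,8) = 8x4
Op 2 fold_down: fold axis h@4; visible region now rows[4,8) x cols[4,8) = 4x4
Op 3 fold_down: fold axis h@6; visible region now rows[6,8) x cols[4,8) = 2x4
Op 4 cut(0, 3): punch at orig (6,7); cuts so far [(6, 7)]; region rows[6,8) x cols[4,8) = 2x4
Op 5 cut(1, 1): punch at orig (7,5); cuts so far [(6, 7), (7, 5)]; region rows[6,8) x cols[4,8) = 2x4
Op 6 cut(1, 0): punch at orig (7,4); cuts so far [(6, 7), (7, 4), (7, 5)]; region rows[6,8) x cols[4,8) = 2x4
Unfold 1 (reflect across h@6): 6 holes -> [(4, 4), (4, 5), (5, 7), (6, 7), (7, 4), (7, 5)]
Unfold 2 (reflect across h@4): 12 holes -> [(0, 4), (0, 5), (1, 7), (2, 7), (3, 4), (3, 5), (4, 4), (4, 5), (5, 7), (6, 7), (7, 4), (7, 5)]
Unfold 3 (reflect across v@4): 24 holes -> [(0, 2), (0, 3), (0, 4), (0, 5), (1, 0), (1, 7), (2, 0), (2, 7), (3, 2), (3, 3), (3, 4), (3, 5), (4, 2), (4, 3), (4, 4), (4, 5), (5, 0), (5, 7), (6, 0), (6, 7), (7, 2), (7, 3), (7, 4), (7, 5)]
Holes: [(0, 2), (0, 3), (0, 4), (0, 5), (1, 0), (1, 7), (2, 0), (2, 7), (3, 2), (3, 3), (3, 4), (3, 5), (4, 2), (4, 3), (4, 4), (4, 5), (5, 0), (5, 7), (6, 0), (6, 7), (7, 2), (7, 3), (7, 4), (7, 5)]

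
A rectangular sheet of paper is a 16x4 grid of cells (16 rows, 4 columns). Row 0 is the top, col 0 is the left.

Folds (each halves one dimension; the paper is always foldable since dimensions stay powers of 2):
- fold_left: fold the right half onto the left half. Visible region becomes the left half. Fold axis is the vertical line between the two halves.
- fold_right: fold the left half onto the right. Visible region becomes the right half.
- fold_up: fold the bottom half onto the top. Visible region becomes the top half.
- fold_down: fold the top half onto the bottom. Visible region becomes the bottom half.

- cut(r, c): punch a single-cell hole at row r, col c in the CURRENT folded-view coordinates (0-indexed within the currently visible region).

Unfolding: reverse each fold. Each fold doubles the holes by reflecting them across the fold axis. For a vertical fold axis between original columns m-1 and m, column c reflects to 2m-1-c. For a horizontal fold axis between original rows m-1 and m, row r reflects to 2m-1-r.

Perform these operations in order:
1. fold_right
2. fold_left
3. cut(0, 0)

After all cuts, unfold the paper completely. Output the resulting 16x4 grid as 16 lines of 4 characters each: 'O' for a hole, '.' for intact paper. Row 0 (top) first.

Answer: OOOO
....
....
....
....
....
....
....
....
....
....
....
....
....
....
....

Derivation:
Op 1 fold_right: fold axis v@2; visible region now rows[0,16) x cols[2,4) = 16x2
Op 2 fold_left: fold axis v@3; visible region now rows[0,16) x cols[2,3) = 16x1
Op 3 cut(0, 0): punch at orig (0,2); cuts so far [(0, 2)]; region rows[0,16) x cols[2,3) = 16x1
Unfold 1 (reflect across v@3): 2 holes -> [(0, 2), (0, 3)]
Unfold 2 (reflect across v@2): 4 holes -> [(0, 0), (0, 1), (0, 2), (0, 3)]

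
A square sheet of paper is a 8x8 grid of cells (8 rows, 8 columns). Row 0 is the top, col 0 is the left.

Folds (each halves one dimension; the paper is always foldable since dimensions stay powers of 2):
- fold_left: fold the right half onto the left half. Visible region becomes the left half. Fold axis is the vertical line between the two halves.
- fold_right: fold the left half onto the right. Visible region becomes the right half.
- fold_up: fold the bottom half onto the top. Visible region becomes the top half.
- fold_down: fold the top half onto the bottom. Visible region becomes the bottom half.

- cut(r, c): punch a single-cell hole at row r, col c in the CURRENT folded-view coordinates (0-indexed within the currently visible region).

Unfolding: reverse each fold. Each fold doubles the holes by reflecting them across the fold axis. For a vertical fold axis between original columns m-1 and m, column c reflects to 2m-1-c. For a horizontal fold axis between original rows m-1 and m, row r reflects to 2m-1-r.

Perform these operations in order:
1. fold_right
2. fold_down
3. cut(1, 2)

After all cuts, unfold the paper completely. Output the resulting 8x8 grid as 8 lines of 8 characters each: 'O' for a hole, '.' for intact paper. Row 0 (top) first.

Op 1 fold_right: fold axis v@4; visible region now rows[0,8) x cols[4,8) = 8x4
Op 2 fold_down: fold axis h@4; visible region now rows[4,8) x cols[4,8) = 4x4
Op 3 cut(1, 2): punch at orig (5,6); cuts so far [(5, 6)]; region rows[4,8) x cols[4,8) = 4x4
Unfold 1 (reflect across h@4): 2 holes -> [(2, 6), (5, 6)]
Unfold 2 (reflect across v@4): 4 holes -> [(2, 1), (2, 6), (5, 1), (5, 6)]

Answer: ........
........
.O....O.
........
........
.O....O.
........
........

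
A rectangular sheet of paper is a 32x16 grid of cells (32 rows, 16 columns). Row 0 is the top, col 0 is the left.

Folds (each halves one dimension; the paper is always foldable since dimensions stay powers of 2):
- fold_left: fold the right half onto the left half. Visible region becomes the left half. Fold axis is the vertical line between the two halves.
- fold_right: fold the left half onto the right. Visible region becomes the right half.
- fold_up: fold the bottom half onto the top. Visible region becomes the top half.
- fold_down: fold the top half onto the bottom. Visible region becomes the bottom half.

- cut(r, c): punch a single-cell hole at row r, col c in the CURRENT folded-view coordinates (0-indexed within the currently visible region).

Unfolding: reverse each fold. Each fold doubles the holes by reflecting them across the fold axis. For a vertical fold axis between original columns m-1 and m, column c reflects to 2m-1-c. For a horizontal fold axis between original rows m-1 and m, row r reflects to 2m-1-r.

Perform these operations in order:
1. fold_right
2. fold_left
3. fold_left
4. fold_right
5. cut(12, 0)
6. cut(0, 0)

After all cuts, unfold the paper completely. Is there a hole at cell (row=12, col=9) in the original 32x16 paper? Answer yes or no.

Answer: yes

Derivation:
Op 1 fold_right: fold axis v@8; visible region now rows[0,32) x cols[8,16) = 32x8
Op 2 fold_left: fold axis v@12; visible region now rows[0,32) x cols[8,12) = 32x4
Op 3 fold_left: fold axis v@10; visible region now rows[0,32) x cols[8,10) = 32x2
Op 4 fold_right: fold axis v@9; visible region now rows[0,32) x cols[9,10) = 32x1
Op 5 cut(12, 0): punch at orig (12,9); cuts so far [(12, 9)]; region rows[0,32) x cols[9,10) = 32x1
Op 6 cut(0, 0): punch at orig (0,9); cuts so far [(0, 9), (12, 9)]; region rows[0,32) x cols[9,10) = 32x1
Unfold 1 (reflect across v@9): 4 holes -> [(0, 8), (0, 9), (12, 8), (12, 9)]
Unfold 2 (reflect across v@10): 8 holes -> [(0, 8), (0, 9), (0, 10), (0, 11), (12, 8), (12, 9), (12, 10), (12, 11)]
Unfold 3 (reflect across v@12): 16 holes -> [(0, 8), (0, 9), (0, 10), (0, 11), (0, 12), (0, 13), (0, 14), (0, 15), (12, 8), (12, 9), (12, 10), (12, 11), (12, 12), (12, 13), (12, 14), (12, 15)]
Unfold 4 (reflect across v@8): 32 holes -> [(0, 0), (0, 1), (0, 2), (0, 3), (0, 4), (0, 5), (0, 6), (0, 7), (0, 8), (0, 9), (0, 10), (0, 11), (0, 12), (0, 13), (0, 14), (0, 15), (12, 0), (12, 1), (12, 2), (12, 3), (12, 4), (12, 5), (12, 6), (12, 7), (12, 8), (12, 9), (12, 10), (12, 11), (12, 12), (12, 13), (12, 14), (12, 15)]
Holes: [(0, 0), (0, 1), (0, 2), (0, 3), (0, 4), (0, 5), (0, 6), (0, 7), (0, 8), (0, 9), (0, 10), (0, 11), (0, 12), (0, 13), (0, 14), (0, 15), (12, 0), (12, 1), (12, 2), (12, 3), (12, 4), (12, 5), (12, 6), (12, 7), (12, 8), (12, 9), (12, 10), (12, 11), (12, 12), (12, 13), (12, 14), (12, 15)]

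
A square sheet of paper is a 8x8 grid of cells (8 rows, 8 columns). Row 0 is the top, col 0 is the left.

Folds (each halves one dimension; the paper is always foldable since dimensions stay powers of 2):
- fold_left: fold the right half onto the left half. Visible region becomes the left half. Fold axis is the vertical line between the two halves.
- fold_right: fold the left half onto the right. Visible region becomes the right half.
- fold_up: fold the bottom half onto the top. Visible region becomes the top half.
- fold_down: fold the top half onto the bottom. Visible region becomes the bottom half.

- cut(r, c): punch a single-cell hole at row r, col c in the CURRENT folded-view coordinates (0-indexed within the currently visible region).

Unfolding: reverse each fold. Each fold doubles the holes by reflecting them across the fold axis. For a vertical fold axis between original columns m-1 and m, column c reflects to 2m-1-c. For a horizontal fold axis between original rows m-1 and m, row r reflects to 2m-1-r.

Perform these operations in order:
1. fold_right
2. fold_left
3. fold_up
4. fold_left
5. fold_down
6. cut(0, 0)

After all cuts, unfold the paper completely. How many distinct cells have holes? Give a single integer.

Answer: 32

Derivation:
Op 1 fold_right: fold axis v@4; visible region now rows[0,8) x cols[4,8) = 8x4
Op 2 fold_left: fold axis v@6; visible region now rows[0,8) x cols[4,6) = 8x2
Op 3 fold_up: fold axis h@4; visible region now rows[0,4) x cols[4,6) = 4x2
Op 4 fold_left: fold axis v@5; visible region now rows[0,4) x cols[4,5) = 4x1
Op 5 fold_down: fold axis h@2; visible region now rows[2,4) x cols[4,5) = 2x1
Op 6 cut(0, 0): punch at orig (2,4); cuts so far [(2, 4)]; region rows[2,4) x cols[4,5) = 2x1
Unfold 1 (reflect across h@2): 2 holes -> [(1, 4), (2, 4)]
Unfold 2 (reflect across v@5): 4 holes -> [(1, 4), (1, 5), (2, 4), (2, 5)]
Unfold 3 (reflect across h@4): 8 holes -> [(1, 4), (1, 5), (2, 4), (2, 5), (5, 4), (5, 5), (6, 4), (6, 5)]
Unfold 4 (reflect across v@6): 16 holes -> [(1, 4), (1, 5), (1, 6), (1, 7), (2, 4), (2, 5), (2, 6), (2, 7), (5, 4), (5, 5), (5, 6), (5, 7), (6, 4), (6, 5), (6, 6), (6, 7)]
Unfold 5 (reflect across v@4): 32 holes -> [(1, 0), (1, 1), (1, 2), (1, 3), (1, 4), (1, 5), (1, 6), (1, 7), (2, 0), (2, 1), (2, 2), (2, 3), (2, 4), (2, 5), (2, 6), (2, 7), (5, 0), (5, 1), (5, 2), (5, 3), (5, 4), (5, 5), (5, 6), (5, 7), (6, 0), (6, 1), (6, 2), (6, 3), (6, 4), (6, 5), (6, 6), (6, 7)]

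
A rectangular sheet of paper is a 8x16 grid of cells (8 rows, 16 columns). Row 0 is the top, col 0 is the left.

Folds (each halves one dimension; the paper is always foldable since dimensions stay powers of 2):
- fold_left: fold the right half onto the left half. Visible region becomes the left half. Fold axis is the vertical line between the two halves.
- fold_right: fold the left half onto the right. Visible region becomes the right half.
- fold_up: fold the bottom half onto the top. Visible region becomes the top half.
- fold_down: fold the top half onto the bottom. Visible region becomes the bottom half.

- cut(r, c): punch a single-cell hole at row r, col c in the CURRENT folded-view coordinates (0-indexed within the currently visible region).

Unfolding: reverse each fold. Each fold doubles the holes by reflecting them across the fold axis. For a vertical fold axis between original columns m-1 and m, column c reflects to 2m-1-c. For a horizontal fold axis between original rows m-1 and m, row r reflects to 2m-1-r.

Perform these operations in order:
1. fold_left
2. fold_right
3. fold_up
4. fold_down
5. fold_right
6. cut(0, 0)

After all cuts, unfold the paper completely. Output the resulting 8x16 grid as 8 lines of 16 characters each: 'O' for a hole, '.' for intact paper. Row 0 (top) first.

Answer: ................
.OO..OO..OO..OO.
.OO..OO..OO..OO.
................
................
.OO..OO..OO..OO.
.OO..OO..OO..OO.
................

Derivation:
Op 1 fold_left: fold axis v@8; visible region now rows[0,8) x cols[0,8) = 8x8
Op 2 fold_right: fold axis v@4; visible region now rows[0,8) x cols[4,8) = 8x4
Op 3 fold_up: fold axis h@4; visible region now rows[0,4) x cols[4,8) = 4x4
Op 4 fold_down: fold axis h@2; visible region now rows[2,4) x cols[4,8) = 2x4
Op 5 fold_right: fold axis v@6; visible region now rows[2,4) x cols[6,8) = 2x2
Op 6 cut(0, 0): punch at orig (2,6); cuts so far [(2, 6)]; region rows[2,4) x cols[6,8) = 2x2
Unfold 1 (reflect across v@6): 2 holes -> [(2, 5), (2, 6)]
Unfold 2 (reflect across h@2): 4 holes -> [(1, 5), (1, 6), (2, 5), (2, 6)]
Unfold 3 (reflect across h@4): 8 holes -> [(1, 5), (1, 6), (2, 5), (2, 6), (5, 5), (5, 6), (6, 5), (6, 6)]
Unfold 4 (reflect across v@4): 16 holes -> [(1, 1), (1, 2), (1, 5), (1, 6), (2, 1), (2, 2), (2, 5), (2, 6), (5, 1), (5, 2), (5, 5), (5, 6), (6, 1), (6, 2), (6, 5), (6, 6)]
Unfold 5 (reflect across v@8): 32 holes -> [(1, 1), (1, 2), (1, 5), (1, 6), (1, 9), (1, 10), (1, 13), (1, 14), (2, 1), (2, 2), (2, 5), (2, 6), (2, 9), (2, 10), (2, 13), (2, 14), (5, 1), (5, 2), (5, 5), (5, 6), (5, 9), (5, 10), (5, 13), (5, 14), (6, 1), (6, 2), (6, 5), (6, 6), (6, 9), (6, 10), (6, 13), (6, 14)]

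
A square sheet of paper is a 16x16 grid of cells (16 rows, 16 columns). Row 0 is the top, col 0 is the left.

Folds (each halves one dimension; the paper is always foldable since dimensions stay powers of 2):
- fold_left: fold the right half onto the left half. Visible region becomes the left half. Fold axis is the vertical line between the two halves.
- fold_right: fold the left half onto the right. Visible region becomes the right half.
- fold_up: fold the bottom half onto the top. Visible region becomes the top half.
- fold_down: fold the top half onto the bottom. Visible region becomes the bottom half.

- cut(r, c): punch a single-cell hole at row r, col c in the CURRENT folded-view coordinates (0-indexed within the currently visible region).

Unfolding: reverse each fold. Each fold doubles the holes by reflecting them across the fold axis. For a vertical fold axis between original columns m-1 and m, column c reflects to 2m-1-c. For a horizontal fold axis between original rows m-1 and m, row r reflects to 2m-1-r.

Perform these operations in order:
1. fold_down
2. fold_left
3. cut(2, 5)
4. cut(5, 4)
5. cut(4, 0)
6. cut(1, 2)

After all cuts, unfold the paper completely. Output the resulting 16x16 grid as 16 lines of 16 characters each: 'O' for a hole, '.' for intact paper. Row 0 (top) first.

Op 1 fold_down: fold axis h@8; visible region now rows[8,16) x cols[0,16) = 8x16
Op 2 fold_left: fold axis v@8; visible region now rows[8,16) x cols[0,8) = 8x8
Op 3 cut(2, 5): punch at orig (10,5); cuts so far [(10, 5)]; region rows[8,16) x cols[0,8) = 8x8
Op 4 cut(5, 4): punch at orig (13,4); cuts so far [(10, 5), (13, 4)]; region rows[8,16) x cols[0,8) = 8x8
Op 5 cut(4, 0): punch at orig (12,0); cuts so far [(10, 5), (12, 0), (13, 4)]; region rows[8,16) x cols[0,8) = 8x8
Op 6 cut(1, 2): punch at orig (9,2); cuts so far [(9, 2), (10, 5), (12, 0), (13, 4)]; region rows[8,16) x cols[0,8) = 8x8
Unfold 1 (reflect across v@8): 8 holes -> [(9, 2), (9, 13), (10, 5), (10, 10), (12, 0), (12, 15), (13, 4), (13, 11)]
Unfold 2 (reflect across h@8): 16 holes -> [(2, 4), (2, 11), (3, 0), (3, 15), (5, 5), (5, 10), (6, 2), (6, 13), (9, 2), (9, 13), (10, 5), (10, 10), (12, 0), (12, 15), (13, 4), (13, 11)]

Answer: ................
................
....O......O....
O..............O
................
.....O....O.....
..O..........O..
................
................
..O..........O..
.....O....O.....
................
O..............O
....O......O....
................
................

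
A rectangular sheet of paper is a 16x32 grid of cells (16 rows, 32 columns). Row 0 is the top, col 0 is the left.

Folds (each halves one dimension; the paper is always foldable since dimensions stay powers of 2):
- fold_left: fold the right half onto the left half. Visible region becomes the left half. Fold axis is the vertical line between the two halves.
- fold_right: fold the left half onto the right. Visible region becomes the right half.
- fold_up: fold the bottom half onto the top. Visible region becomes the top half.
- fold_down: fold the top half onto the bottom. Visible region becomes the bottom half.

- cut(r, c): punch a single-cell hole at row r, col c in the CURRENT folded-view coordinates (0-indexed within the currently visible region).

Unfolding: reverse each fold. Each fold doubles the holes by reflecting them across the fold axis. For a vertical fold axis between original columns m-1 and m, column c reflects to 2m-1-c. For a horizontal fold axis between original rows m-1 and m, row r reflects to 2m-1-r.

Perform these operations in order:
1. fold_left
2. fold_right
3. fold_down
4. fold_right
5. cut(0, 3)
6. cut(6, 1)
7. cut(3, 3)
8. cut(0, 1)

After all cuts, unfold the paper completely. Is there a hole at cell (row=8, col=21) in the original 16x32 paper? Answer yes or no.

Answer: yes

Derivation:
Op 1 fold_left: fold axis v@16; visible region now rows[0,16) x cols[0,16) = 16x16
Op 2 fold_right: fold axis v@8; visible region now rows[0,16) x cols[8,16) = 16x8
Op 3 fold_down: fold axis h@8; visible region now rows[8,16) x cols[8,16) = 8x8
Op 4 fold_right: fold axis v@12; visible region now rows[8,16) x cols[12,16) = 8x4
Op 5 cut(0, 3): punch at orig (8,15); cuts so far [(8, 15)]; region rows[8,16) x cols[12,16) = 8x4
Op 6 cut(6, 1): punch at orig (14,13); cuts so far [(8, 15), (14, 13)]; region rows[8,16) x cols[12,16) = 8x4
Op 7 cut(3, 3): punch at orig (11,15); cuts so far [(8, 15), (11, 15), (14, 13)]; region rows[8,16) x cols[12,16) = 8x4
Op 8 cut(0, 1): punch at orig (8,13); cuts so far [(8, 13), (8, 15), (11, 15), (14, 13)]; region rows[8,16) x cols[12,16) = 8x4
Unfold 1 (reflect across v@12): 8 holes -> [(8, 8), (8, 10), (8, 13), (8, 15), (11, 8), (11, 15), (14, 10), (14, 13)]
Unfold 2 (reflect across h@8): 16 holes -> [(1, 10), (1, 13), (4, 8), (4, 15), (7, 8), (7, 10), (7, 13), (7, 15), (8, 8), (8, 10), (8, 13), (8, 15), (11, 8), (11, 15), (14, 10), (14, 13)]
Unfold 3 (reflect across v@8): 32 holes -> [(1, 2), (1, 5), (1, 10), (1, 13), (4, 0), (4, 7), (4, 8), (4, 15), (7, 0), (7, 2), (7, 5), (7, 7), (7, 8), (7, 10), (7, 13), (7, 15), (8, 0), (8, 2), (8, 5), (8, 7), (8, 8), (8, 10), (8, 13), (8, 15), (11, 0), (11, 7), (11, 8), (11, 15), (14, 2), (14, 5), (14, 10), (14, 13)]
Unfold 4 (reflect across v@16): 64 holes -> [(1, 2), (1, 5), (1, 10), (1, 13), (1, 18), (1, 21), (1, 26), (1, 29), (4, 0), (4, 7), (4, 8), (4, 15), (4, 16), (4, 23), (4, 24), (4, 31), (7, 0), (7, 2), (7, 5), (7, 7), (7, 8), (7, 10), (7, 13), (7, 15), (7, 16), (7, 18), (7, 21), (7, 23), (7, 24), (7, 26), (7, 29), (7, 31), (8, 0), (8, 2), (8, 5), (8, 7), (8, 8), (8, 10), (8, 13), (8, 15), (8, 16), (8, 18), (8, 21), (8, 23), (8, 24), (8, 26), (8, 29), (8, 31), (11, 0), (11, 7), (11, 8), (11, 15), (11, 16), (11, 23), (11, 24), (11, 31), (14, 2), (14, 5), (14, 10), (14, 13), (14, 18), (14, 21), (14, 26), (14, 29)]
Holes: [(1, 2), (1, 5), (1, 10), (1, 13), (1, 18), (1, 21), (1, 26), (1, 29), (4, 0), (4, 7), (4, 8), (4, 15), (4, 16), (4, 23), (4, 24), (4, 31), (7, 0), (7, 2), (7, 5), (7, 7), (7, 8), (7, 10), (7, 13), (7, 15), (7, 16), (7, 18), (7, 21), (7, 23), (7, 24), (7, 26), (7, 29), (7, 31), (8, 0), (8, 2), (8, 5), (8, 7), (8, 8), (8, 10), (8, 13), (8, 15), (8, 16), (8, 18), (8, 21), (8, 23), (8, 24), (8, 26), (8, 29), (8, 31), (11, 0), (11, 7), (11, 8), (11, 15), (11, 16), (11, 23), (11, 24), (11, 31), (14, 2), (14, 5), (14, 10), (14, 13), (14, 18), (14, 21), (14, 26), (14, 29)]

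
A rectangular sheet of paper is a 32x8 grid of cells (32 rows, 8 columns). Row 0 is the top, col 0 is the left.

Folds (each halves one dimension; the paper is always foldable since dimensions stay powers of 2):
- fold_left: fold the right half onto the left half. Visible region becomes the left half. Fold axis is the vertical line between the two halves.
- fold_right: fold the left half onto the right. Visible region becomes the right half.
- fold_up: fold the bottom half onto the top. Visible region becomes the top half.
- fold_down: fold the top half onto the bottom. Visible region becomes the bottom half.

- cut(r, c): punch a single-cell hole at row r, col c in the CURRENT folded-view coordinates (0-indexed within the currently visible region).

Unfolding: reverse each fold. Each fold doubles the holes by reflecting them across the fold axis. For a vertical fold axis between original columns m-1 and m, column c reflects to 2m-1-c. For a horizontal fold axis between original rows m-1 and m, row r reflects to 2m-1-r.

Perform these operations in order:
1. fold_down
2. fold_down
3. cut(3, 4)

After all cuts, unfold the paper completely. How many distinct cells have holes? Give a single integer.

Answer: 4

Derivation:
Op 1 fold_down: fold axis h@16; visible region now rows[16,32) x cols[0,8) = 16x8
Op 2 fold_down: fold axis h@24; visible region now rows[24,32) x cols[0,8) = 8x8
Op 3 cut(3, 4): punch at orig (27,4); cuts so far [(27, 4)]; region rows[24,32) x cols[0,8) = 8x8
Unfold 1 (reflect across h@24): 2 holes -> [(20, 4), (27, 4)]
Unfold 2 (reflect across h@16): 4 holes -> [(4, 4), (11, 4), (20, 4), (27, 4)]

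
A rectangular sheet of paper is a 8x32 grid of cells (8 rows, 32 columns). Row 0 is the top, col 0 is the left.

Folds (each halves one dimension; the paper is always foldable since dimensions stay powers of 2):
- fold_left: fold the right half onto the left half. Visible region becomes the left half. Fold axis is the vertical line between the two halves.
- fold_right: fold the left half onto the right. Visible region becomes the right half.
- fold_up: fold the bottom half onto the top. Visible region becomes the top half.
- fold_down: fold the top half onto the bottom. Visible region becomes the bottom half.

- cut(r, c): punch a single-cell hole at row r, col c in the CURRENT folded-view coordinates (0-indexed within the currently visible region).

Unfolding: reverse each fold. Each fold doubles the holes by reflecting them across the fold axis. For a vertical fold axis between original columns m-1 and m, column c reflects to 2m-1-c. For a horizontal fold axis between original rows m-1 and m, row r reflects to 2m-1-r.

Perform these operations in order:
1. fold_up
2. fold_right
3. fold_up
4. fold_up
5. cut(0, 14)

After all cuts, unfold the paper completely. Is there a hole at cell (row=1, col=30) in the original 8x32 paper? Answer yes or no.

Answer: yes

Derivation:
Op 1 fold_up: fold axis h@4; visible region now rows[0,4) x cols[0,32) = 4x32
Op 2 fold_right: fold axis v@16; visible region now rows[0,4) x cols[16,32) = 4x16
Op 3 fold_up: fold axis h@2; visible region now rows[0,2) x cols[16,32) = 2x16
Op 4 fold_up: fold axis h@1; visible region now rows[0,1) x cols[16,32) = 1x16
Op 5 cut(0, 14): punch at orig (0,30); cuts so far [(0, 30)]; region rows[0,1) x cols[16,32) = 1x16
Unfold 1 (reflect across h@1): 2 holes -> [(0, 30), (1, 30)]
Unfold 2 (reflect across h@2): 4 holes -> [(0, 30), (1, 30), (2, 30), (3, 30)]
Unfold 3 (reflect across v@16): 8 holes -> [(0, 1), (0, 30), (1, 1), (1, 30), (2, 1), (2, 30), (3, 1), (3, 30)]
Unfold 4 (reflect across h@4): 16 holes -> [(0, 1), (0, 30), (1, 1), (1, 30), (2, 1), (2, 30), (3, 1), (3, 30), (4, 1), (4, 30), (5, 1), (5, 30), (6, 1), (6, 30), (7, 1), (7, 30)]
Holes: [(0, 1), (0, 30), (1, 1), (1, 30), (2, 1), (2, 30), (3, 1), (3, 30), (4, 1), (4, 30), (5, 1), (5, 30), (6, 1), (6, 30), (7, 1), (7, 30)]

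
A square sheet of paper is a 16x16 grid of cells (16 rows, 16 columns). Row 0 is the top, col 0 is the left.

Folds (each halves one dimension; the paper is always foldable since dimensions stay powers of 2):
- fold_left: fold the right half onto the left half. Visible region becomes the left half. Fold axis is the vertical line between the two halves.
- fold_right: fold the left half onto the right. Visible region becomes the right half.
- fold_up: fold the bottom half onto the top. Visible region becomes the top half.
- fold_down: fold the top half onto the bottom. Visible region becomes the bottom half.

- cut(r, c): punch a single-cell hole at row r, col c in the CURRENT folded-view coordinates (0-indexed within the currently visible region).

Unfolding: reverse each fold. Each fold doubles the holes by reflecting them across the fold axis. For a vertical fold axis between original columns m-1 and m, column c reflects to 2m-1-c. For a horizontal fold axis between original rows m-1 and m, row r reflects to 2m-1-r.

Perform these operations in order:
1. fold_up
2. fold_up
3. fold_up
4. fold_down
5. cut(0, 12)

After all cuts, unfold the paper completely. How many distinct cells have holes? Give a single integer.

Answer: 16

Derivation:
Op 1 fold_up: fold axis h@8; visible region now rows[0,8) x cols[0,16) = 8x16
Op 2 fold_up: fold axis h@4; visible region now rows[0,4) x cols[0,16) = 4x16
Op 3 fold_up: fold axis h@2; visible region now rows[0,2) x cols[0,16) = 2x16
Op 4 fold_down: fold axis h@1; visible region now rows[1,2) x cols[0,16) = 1x16
Op 5 cut(0, 12): punch at orig (1,12); cuts so far [(1, 12)]; region rows[1,2) x cols[0,16) = 1x16
Unfold 1 (reflect across h@1): 2 holes -> [(0, 12), (1, 12)]
Unfold 2 (reflect across h@2): 4 holes -> [(0, 12), (1, 12), (2, 12), (3, 12)]
Unfold 3 (reflect across h@4): 8 holes -> [(0, 12), (1, 12), (2, 12), (3, 12), (4, 12), (5, 12), (6, 12), (7, 12)]
Unfold 4 (reflect across h@8): 16 holes -> [(0, 12), (1, 12), (2, 12), (3, 12), (4, 12), (5, 12), (6, 12), (7, 12), (8, 12), (9, 12), (10, 12), (11, 12), (12, 12), (13, 12), (14, 12), (15, 12)]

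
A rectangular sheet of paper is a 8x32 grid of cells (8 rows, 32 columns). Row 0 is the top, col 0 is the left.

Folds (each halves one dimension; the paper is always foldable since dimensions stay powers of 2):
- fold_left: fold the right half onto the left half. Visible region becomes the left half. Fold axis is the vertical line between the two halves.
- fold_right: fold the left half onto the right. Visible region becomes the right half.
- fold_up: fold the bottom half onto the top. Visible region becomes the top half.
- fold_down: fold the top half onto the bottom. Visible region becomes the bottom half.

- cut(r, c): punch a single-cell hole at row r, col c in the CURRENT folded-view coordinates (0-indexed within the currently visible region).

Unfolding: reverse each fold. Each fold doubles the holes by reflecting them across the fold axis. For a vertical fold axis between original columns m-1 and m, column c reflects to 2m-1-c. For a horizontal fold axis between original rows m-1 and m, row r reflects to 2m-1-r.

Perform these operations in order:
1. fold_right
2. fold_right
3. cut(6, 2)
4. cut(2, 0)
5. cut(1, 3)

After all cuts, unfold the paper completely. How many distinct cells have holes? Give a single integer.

Answer: 12

Derivation:
Op 1 fold_right: fold axis v@16; visible region now rows[0,8) x cols[16,32) = 8x16
Op 2 fold_right: fold axis v@24; visible region now rows[0,8) x cols[24,32) = 8x8
Op 3 cut(6, 2): punch at orig (6,26); cuts so far [(6, 26)]; region rows[0,8) x cols[24,32) = 8x8
Op 4 cut(2, 0): punch at orig (2,24); cuts so far [(2, 24), (6, 26)]; region rows[0,8) x cols[24,32) = 8x8
Op 5 cut(1, 3): punch at orig (1,27); cuts so far [(1, 27), (2, 24), (6, 26)]; region rows[0,8) x cols[24,32) = 8x8
Unfold 1 (reflect across v@24): 6 holes -> [(1, 20), (1, 27), (2, 23), (2, 24), (6, 21), (6, 26)]
Unfold 2 (reflect across v@16): 12 holes -> [(1, 4), (1, 11), (1, 20), (1, 27), (2, 7), (2, 8), (2, 23), (2, 24), (6, 5), (6, 10), (6, 21), (6, 26)]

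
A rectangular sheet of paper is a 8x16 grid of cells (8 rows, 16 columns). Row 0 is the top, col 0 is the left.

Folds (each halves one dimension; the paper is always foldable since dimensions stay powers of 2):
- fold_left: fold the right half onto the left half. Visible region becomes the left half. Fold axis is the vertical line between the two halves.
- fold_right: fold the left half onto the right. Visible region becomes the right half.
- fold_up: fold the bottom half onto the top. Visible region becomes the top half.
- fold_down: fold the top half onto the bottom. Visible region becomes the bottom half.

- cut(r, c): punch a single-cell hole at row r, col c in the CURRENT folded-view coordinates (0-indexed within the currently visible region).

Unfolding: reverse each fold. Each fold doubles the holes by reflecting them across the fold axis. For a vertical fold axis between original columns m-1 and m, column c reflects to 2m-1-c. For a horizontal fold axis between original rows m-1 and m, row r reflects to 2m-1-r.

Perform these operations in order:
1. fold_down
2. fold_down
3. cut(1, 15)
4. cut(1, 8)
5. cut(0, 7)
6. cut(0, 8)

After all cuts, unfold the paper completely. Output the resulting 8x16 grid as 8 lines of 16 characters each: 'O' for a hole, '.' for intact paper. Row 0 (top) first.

Op 1 fold_down: fold axis h@4; visible region now rows[4,8) x cols[0,16) = 4x16
Op 2 fold_down: fold axis h@6; visible region now rows[6,8) x cols[0,16) = 2x16
Op 3 cut(1, 15): punch at orig (7,15); cuts so far [(7, 15)]; region rows[6,8) x cols[0,16) = 2x16
Op 4 cut(1, 8): punch at orig (7,8); cuts so far [(7, 8), (7, 15)]; region rows[6,8) x cols[0,16) = 2x16
Op 5 cut(0, 7): punch at orig (6,7); cuts so far [(6, 7), (7, 8), (7, 15)]; region rows[6,8) x cols[0,16) = 2x16
Op 6 cut(0, 8): punch at orig (6,8); cuts so far [(6, 7), (6, 8), (7, 8), (7, 15)]; region rows[6,8) x cols[0,16) = 2x16
Unfold 1 (reflect across h@6): 8 holes -> [(4, 8), (4, 15), (5, 7), (5, 8), (6, 7), (6, 8), (7, 8), (7, 15)]
Unfold 2 (reflect across h@4): 16 holes -> [(0, 8), (0, 15), (1, 7), (1, 8), (2, 7), (2, 8), (3, 8), (3, 15), (4, 8), (4, 15), (5, 7), (5, 8), (6, 7), (6, 8), (7, 8), (7, 15)]

Answer: ........O......O
.......OO.......
.......OO.......
........O......O
........O......O
.......OO.......
.......OO.......
........O......O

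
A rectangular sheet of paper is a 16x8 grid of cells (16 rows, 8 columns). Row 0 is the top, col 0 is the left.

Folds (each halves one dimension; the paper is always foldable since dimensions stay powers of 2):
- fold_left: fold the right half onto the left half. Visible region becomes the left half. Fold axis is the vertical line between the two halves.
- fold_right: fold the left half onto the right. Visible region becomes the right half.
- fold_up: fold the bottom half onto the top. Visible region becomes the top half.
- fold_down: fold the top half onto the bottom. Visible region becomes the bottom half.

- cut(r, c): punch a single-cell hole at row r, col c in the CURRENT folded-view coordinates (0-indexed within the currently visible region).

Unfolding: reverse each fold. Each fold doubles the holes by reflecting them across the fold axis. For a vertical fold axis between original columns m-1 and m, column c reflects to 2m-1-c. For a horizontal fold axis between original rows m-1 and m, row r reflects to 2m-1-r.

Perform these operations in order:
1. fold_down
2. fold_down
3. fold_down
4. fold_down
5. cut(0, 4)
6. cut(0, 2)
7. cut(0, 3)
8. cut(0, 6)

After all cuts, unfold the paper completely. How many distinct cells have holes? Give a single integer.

Answer: 64

Derivation:
Op 1 fold_down: fold axis h@8; visible region now rows[8,16) x cols[0,8) = 8x8
Op 2 fold_down: fold axis h@12; visible region now rows[12,16) x cols[0,8) = 4x8
Op 3 fold_down: fold axis h@14; visible region now rows[14,16) x cols[0,8) = 2x8
Op 4 fold_down: fold axis h@15; visible region now rows[15,16) x cols[0,8) = 1x8
Op 5 cut(0, 4): punch at orig (15,4); cuts so far [(15, 4)]; region rows[15,16) x cols[0,8) = 1x8
Op 6 cut(0, 2): punch at orig (15,2); cuts so far [(15, 2), (15, 4)]; region rows[15,16) x cols[0,8) = 1x8
Op 7 cut(0, 3): punch at orig (15,3); cuts so far [(15, 2), (15, 3), (15, 4)]; region rows[15,16) x cols[0,8) = 1x8
Op 8 cut(0, 6): punch at orig (15,6); cuts so far [(15, 2), (15, 3), (15, 4), (15, 6)]; region rows[15,16) x cols[0,8) = 1x8
Unfold 1 (reflect across h@15): 8 holes -> [(14, 2), (14, 3), (14, 4), (14, 6), (15, 2), (15, 3), (15, 4), (15, 6)]
Unfold 2 (reflect across h@14): 16 holes -> [(12, 2), (12, 3), (12, 4), (12, 6), (13, 2), (13, 3), (13, 4), (13, 6), (14, 2), (14, 3), (14, 4), (14, 6), (15, 2), (15, 3), (15, 4), (15, 6)]
Unfold 3 (reflect across h@12): 32 holes -> [(8, 2), (8, 3), (8, 4), (8, 6), (9, 2), (9, 3), (9, 4), (9, 6), (10, 2), (10, 3), (10, 4), (10, 6), (11, 2), (11, 3), (11, 4), (11, 6), (12, 2), (12, 3), (12, 4), (12, 6), (13, 2), (13, 3), (13, 4), (13, 6), (14, 2), (14, 3), (14, 4), (14, 6), (15, 2), (15, 3), (15, 4), (15, 6)]
Unfold 4 (reflect across h@8): 64 holes -> [(0, 2), (0, 3), (0, 4), (0, 6), (1, 2), (1, 3), (1, 4), (1, 6), (2, 2), (2, 3), (2, 4), (2, 6), (3, 2), (3, 3), (3, 4), (3, 6), (4, 2), (4, 3), (4, 4), (4, 6), (5, 2), (5, 3), (5, 4), (5, 6), (6, 2), (6, 3), (6, 4), (6, 6), (7, 2), (7, 3), (7, 4), (7, 6), (8, 2), (8, 3), (8, 4), (8, 6), (9, 2), (9, 3), (9, 4), (9, 6), (10, 2), (10, 3), (10, 4), (10, 6), (11, 2), (11, 3), (11, 4), (11, 6), (12, 2), (12, 3), (12, 4), (12, 6), (13, 2), (13, 3), (13, 4), (13, 6), (14, 2), (14, 3), (14, 4), (14, 6), (15, 2), (15, 3), (15, 4), (15, 6)]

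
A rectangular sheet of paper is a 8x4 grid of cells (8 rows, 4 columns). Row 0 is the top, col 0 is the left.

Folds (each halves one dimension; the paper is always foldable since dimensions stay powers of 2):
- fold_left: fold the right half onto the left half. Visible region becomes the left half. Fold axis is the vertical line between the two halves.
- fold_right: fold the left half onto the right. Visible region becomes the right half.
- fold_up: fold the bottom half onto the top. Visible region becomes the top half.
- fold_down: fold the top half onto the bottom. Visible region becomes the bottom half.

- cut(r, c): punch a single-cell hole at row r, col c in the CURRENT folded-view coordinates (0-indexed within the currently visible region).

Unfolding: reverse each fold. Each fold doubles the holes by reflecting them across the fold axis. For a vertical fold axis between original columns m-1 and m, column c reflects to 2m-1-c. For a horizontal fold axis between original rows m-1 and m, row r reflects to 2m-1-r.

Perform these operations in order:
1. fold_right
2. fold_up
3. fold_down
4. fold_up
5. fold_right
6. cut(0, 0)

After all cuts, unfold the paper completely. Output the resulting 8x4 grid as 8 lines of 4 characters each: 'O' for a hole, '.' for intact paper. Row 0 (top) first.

Answer: OOOO
OOOO
OOOO
OOOO
OOOO
OOOO
OOOO
OOOO

Derivation:
Op 1 fold_right: fold axis v@2; visible region now rows[0,8) x cols[2,4) = 8x2
Op 2 fold_up: fold axis h@4; visible region now rows[0,4) x cols[2,4) = 4x2
Op 3 fold_down: fold axis h@2; visible region now rows[2,4) x cols[2,4) = 2x2
Op 4 fold_up: fold axis h@3; visible region now rows[2,3) x cols[2,4) = 1x2
Op 5 fold_right: fold axis v@3; visible region now rows[2,3) x cols[3,4) = 1x1
Op 6 cut(0, 0): punch at orig (2,3); cuts so far [(2, 3)]; region rows[2,3) x cols[3,4) = 1x1
Unfold 1 (reflect across v@3): 2 holes -> [(2, 2), (2, 3)]
Unfold 2 (reflect across h@3): 4 holes -> [(2, 2), (2, 3), (3, 2), (3, 3)]
Unfold 3 (reflect across h@2): 8 holes -> [(0, 2), (0, 3), (1, 2), (1, 3), (2, 2), (2, 3), (3, 2), (3, 3)]
Unfold 4 (reflect across h@4): 16 holes -> [(0, 2), (0, 3), (1, 2), (1, 3), (2, 2), (2, 3), (3, 2), (3, 3), (4, 2), (4, 3), (5, 2), (5, 3), (6, 2), (6, 3), (7, 2), (7, 3)]
Unfold 5 (reflect across v@2): 32 holes -> [(0, 0), (0, 1), (0, 2), (0, 3), (1, 0), (1, 1), (1, 2), (1, 3), (2, 0), (2, 1), (2, 2), (2, 3), (3, 0), (3, 1), (3, 2), (3, 3), (4, 0), (4, 1), (4, 2), (4, 3), (5, 0), (5, 1), (5, 2), (5, 3), (6, 0), (6, 1), (6, 2), (6, 3), (7, 0), (7, 1), (7, 2), (7, 3)]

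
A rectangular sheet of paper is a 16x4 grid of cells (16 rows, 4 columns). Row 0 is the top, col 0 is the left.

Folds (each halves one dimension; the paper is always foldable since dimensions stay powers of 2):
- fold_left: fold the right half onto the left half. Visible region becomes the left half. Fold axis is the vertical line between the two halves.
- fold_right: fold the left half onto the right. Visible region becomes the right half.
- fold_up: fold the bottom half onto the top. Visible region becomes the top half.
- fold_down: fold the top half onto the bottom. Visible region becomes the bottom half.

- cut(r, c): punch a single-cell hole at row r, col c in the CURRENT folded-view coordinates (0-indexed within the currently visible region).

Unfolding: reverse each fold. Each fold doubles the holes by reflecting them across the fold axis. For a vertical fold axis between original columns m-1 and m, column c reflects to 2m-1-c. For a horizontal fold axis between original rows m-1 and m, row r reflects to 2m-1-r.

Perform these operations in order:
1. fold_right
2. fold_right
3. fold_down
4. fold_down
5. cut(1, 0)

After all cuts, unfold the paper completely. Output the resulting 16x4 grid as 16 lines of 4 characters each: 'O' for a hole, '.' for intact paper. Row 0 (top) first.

Answer: ....
....
OOOO
....
....
OOOO
....
....
....
....
OOOO
....
....
OOOO
....
....

Derivation:
Op 1 fold_right: fold axis v@2; visible region now rows[0,16) x cols[2,4) = 16x2
Op 2 fold_right: fold axis v@3; visible region now rows[0,16) x cols[3,4) = 16x1
Op 3 fold_down: fold axis h@8; visible region now rows[8,16) x cols[3,4) = 8x1
Op 4 fold_down: fold axis h@12; visible region now rows[12,16) x cols[3,4) = 4x1
Op 5 cut(1, 0): punch at orig (13,3); cuts so far [(13, 3)]; region rows[12,16) x cols[3,4) = 4x1
Unfold 1 (reflect across h@12): 2 holes -> [(10, 3), (13, 3)]
Unfold 2 (reflect across h@8): 4 holes -> [(2, 3), (5, 3), (10, 3), (13, 3)]
Unfold 3 (reflect across v@3): 8 holes -> [(2, 2), (2, 3), (5, 2), (5, 3), (10, 2), (10, 3), (13, 2), (13, 3)]
Unfold 4 (reflect across v@2): 16 holes -> [(2, 0), (2, 1), (2, 2), (2, 3), (5, 0), (5, 1), (5, 2), (5, 3), (10, 0), (10, 1), (10, 2), (10, 3), (13, 0), (13, 1), (13, 2), (13, 3)]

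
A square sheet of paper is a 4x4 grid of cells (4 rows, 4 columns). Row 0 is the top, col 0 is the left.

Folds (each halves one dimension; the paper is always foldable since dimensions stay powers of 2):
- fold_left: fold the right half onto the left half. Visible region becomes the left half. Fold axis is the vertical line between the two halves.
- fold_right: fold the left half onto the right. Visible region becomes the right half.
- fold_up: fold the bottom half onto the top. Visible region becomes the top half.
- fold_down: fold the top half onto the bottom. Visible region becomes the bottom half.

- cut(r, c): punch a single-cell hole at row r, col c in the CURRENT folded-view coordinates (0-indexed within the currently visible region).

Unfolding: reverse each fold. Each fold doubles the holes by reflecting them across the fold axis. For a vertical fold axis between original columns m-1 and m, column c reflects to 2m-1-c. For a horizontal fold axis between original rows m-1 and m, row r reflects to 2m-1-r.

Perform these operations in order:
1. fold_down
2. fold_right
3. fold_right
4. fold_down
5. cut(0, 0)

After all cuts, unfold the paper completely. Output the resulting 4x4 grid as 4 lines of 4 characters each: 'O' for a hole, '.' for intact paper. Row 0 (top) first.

Op 1 fold_down: fold axis h@2; visible region now rows[2,4) x cols[0,4) = 2x4
Op 2 fold_right: fold axis v@2; visible region now rows[2,4) x cols[2,4) = 2x2
Op 3 fold_right: fold axis v@3; visible region now rows[2,4) x cols[3,4) = 2x1
Op 4 fold_down: fold axis h@3; visible region now rows[3,4) x cols[3,4) = 1x1
Op 5 cut(0, 0): punch at orig (3,3); cuts so far [(3, 3)]; region rows[3,4) x cols[3,4) = 1x1
Unfold 1 (reflect across h@3): 2 holes -> [(2, 3), (3, 3)]
Unfold 2 (reflect across v@3): 4 holes -> [(2, 2), (2, 3), (3, 2), (3, 3)]
Unfold 3 (reflect across v@2): 8 holes -> [(2, 0), (2, 1), (2, 2), (2, 3), (3, 0), (3, 1), (3, 2), (3, 3)]
Unfold 4 (reflect across h@2): 16 holes -> [(0, 0), (0, 1), (0, 2), (0, 3), (1, 0), (1, 1), (1, 2), (1, 3), (2, 0), (2, 1), (2, 2), (2, 3), (3, 0), (3, 1), (3, 2), (3, 3)]

Answer: OOOO
OOOO
OOOO
OOOO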